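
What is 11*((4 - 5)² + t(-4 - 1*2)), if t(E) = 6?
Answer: 77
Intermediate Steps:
11*((4 - 5)² + t(-4 - 1*2)) = 11*((4 - 5)² + 6) = 11*((-1)² + 6) = 11*(1 + 6) = 11*7 = 77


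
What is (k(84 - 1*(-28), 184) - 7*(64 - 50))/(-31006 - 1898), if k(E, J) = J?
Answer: -43/16452 ≈ -0.0026137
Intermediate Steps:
(k(84 - 1*(-28), 184) - 7*(64 - 50))/(-31006 - 1898) = (184 - 7*(64 - 50))/(-31006 - 1898) = (184 - 7*14)/(-32904) = (184 - 98)*(-1/32904) = 86*(-1/32904) = -43/16452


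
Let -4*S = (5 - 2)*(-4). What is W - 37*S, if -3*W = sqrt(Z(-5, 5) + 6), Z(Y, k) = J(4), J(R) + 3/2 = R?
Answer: -111 - sqrt(34)/6 ≈ -111.97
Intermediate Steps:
J(R) = -3/2 + R
Z(Y, k) = 5/2 (Z(Y, k) = -3/2 + 4 = 5/2)
W = -sqrt(34)/6 (W = -sqrt(5/2 + 6)/3 = -sqrt(34)/6 ≈ -0.97183)
S = 3 (S = -(5 - 2)*(-4)/4 = -3*(-4)/4 = -1/4*(-12) = 3)
W - 37*S = -sqrt(34)/6 - 37*3 = -sqrt(34)/6 - 111 = -111 - sqrt(34)/6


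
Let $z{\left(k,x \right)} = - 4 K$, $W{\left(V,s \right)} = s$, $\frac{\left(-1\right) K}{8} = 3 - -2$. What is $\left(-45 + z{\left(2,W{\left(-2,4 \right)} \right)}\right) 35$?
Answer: $4025$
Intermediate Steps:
$K = -40$ ($K = - 8 \left(3 - -2\right) = - 8 \left(3 + 2\right) = \left(-8\right) 5 = -40$)
$z{\left(k,x \right)} = 160$ ($z{\left(k,x \right)} = \left(-4\right) \left(-40\right) = 160$)
$\left(-45 + z{\left(2,W{\left(-2,4 \right)} \right)}\right) 35 = \left(-45 + 160\right) 35 = 115 \cdot 35 = 4025$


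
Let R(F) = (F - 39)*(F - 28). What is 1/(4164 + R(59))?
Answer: 1/4784 ≈ 0.00020903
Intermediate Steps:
R(F) = (-39 + F)*(-28 + F)
1/(4164 + R(59)) = 1/(4164 + (1092 + 59² - 67*59)) = 1/(4164 + (1092 + 3481 - 3953)) = 1/(4164 + 620) = 1/4784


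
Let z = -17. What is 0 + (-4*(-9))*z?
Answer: -612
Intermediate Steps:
0 + (-4*(-9))*z = 0 - 4*(-9)*(-17) = 0 + 36*(-17) = 0 - 612 = -612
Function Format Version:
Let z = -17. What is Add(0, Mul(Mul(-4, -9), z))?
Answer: -612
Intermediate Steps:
Add(0, Mul(Mul(-4, -9), z)) = Add(0, Mul(Mul(-4, -9), -17)) = Add(0, Mul(36, -17)) = Add(0, -612) = -612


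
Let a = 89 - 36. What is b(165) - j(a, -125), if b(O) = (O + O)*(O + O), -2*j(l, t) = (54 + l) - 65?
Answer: 108921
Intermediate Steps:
a = 53
j(l, t) = 11/2 - l/2 (j(l, t) = -((54 + l) - 65)/2 = -(-11 + l)/2 = 11/2 - l/2)
b(O) = 4*O² (b(O) = (2*O)*(2*O) = 4*O²)
b(165) - j(a, -125) = 4*165² - (11/2 - ½*53) = 4*27225 - (11/2 - 53/2) = 108900 - 1*(-21) = 108900 + 21 = 108921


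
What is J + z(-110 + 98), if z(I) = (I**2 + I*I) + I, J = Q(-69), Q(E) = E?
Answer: 207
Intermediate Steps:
J = -69
z(I) = I + 2*I**2 (z(I) = (I**2 + I**2) + I = 2*I**2 + I = I + 2*I**2)
J + z(-110 + 98) = -69 + (-110 + 98)*(1 + 2*(-110 + 98)) = -69 - 12*(1 + 2*(-12)) = -69 - 12*(1 - 24) = -69 - 12*(-23) = -69 + 276 = 207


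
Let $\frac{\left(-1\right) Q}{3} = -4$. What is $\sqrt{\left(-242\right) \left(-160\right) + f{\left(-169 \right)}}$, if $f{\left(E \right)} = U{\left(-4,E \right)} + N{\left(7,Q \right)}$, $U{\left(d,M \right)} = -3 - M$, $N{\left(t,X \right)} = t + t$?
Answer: $10 \sqrt{389} \approx 197.23$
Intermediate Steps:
$Q = 12$ ($Q = \left(-3\right) \left(-4\right) = 12$)
$N{\left(t,X \right)} = 2 t$
$f{\left(E \right)} = 11 - E$ ($f{\left(E \right)} = \left(-3 - E\right) + 2 \cdot 7 = \left(-3 - E\right) + 14 = 11 - E$)
$\sqrt{\left(-242\right) \left(-160\right) + f{\left(-169 \right)}} = \sqrt{\left(-242\right) \left(-160\right) + \left(11 - -169\right)} = \sqrt{38720 + \left(11 + 169\right)} = \sqrt{38720 + 180} = \sqrt{38900} = 10 \sqrt{389}$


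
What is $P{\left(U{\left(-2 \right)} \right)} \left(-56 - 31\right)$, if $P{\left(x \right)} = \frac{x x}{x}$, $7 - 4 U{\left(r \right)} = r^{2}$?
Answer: $- \frac{261}{4} \approx -65.25$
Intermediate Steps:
$U{\left(r \right)} = \frac{7}{4} - \frac{r^{2}}{4}$
$P{\left(x \right)} = x$ ($P{\left(x \right)} = \frac{x^{2}}{x} = x$)
$P{\left(U{\left(-2 \right)} \right)} \left(-56 - 31\right) = \left(\frac{7}{4} - \frac{\left(-2\right)^{2}}{4}\right) \left(-56 - 31\right) = \left(\frac{7}{4} - 1\right) \left(-87\right) = \frac{3}{4} \left(-87\right) = - \frac{261}{4}$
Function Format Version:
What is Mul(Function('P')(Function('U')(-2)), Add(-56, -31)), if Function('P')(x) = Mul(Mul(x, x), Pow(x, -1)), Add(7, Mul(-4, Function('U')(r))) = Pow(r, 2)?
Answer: Rational(-261, 4) ≈ -65.250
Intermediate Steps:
Function('U')(r) = Add(Rational(7, 4), Mul(Rational(-1, 4), Pow(r, 2)))
Function('P')(x) = x (Function('P')(x) = Mul(Pow(x, 2), Pow(x, -1)) = x)
Mul(Function('P')(Function('U')(-2)), Add(-56, -31)) = Mul(Add(Rational(7, 4), Mul(Rational(-1, 4), Pow(-2, 2))), Add(-56, -31)) = Mul(Add(Rational(7, 4), Mul(Rational(-1, 4), 4)), -87) = Mul(Add(Rational(7, 4), -1), -87) = Mul(Rational(3, 4), -87) = Rational(-261, 4)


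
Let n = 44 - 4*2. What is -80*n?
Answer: -2880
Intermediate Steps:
n = 36 (n = 44 - 8 = 36)
-80*n = -80*36 = -2880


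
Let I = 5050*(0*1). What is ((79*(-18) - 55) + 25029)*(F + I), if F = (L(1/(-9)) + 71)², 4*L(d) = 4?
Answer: 122093568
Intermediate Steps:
I = 0 (I = 5050*0 = 0)
L(d) = 1 (L(d) = (¼)*4 = 1)
F = 5184 (F = (1 + 71)² = 72² = 5184)
((79*(-18) - 55) + 25029)*(F + I) = ((79*(-18) - 55) + 25029)*(5184 + 0) = ((-1422 - 55) + 25029)*5184 = (-1477 + 25029)*5184 = 23552*5184 = 122093568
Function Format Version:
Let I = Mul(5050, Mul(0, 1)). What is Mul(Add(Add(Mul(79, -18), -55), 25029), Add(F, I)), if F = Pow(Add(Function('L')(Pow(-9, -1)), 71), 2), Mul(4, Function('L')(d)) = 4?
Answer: 122093568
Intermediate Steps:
I = 0 (I = Mul(5050, 0) = 0)
Function('L')(d) = 1 (Function('L')(d) = Mul(Rational(1, 4), 4) = 1)
F = 5184 (F = Pow(Add(1, 71), 2) = Pow(72, 2) = 5184)
Mul(Add(Add(Mul(79, -18), -55), 25029), Add(F, I)) = Mul(Add(Add(Mul(79, -18), -55), 25029), Add(5184, 0)) = Mul(Add(Add(-1422, -55), 25029), 5184) = Mul(Add(-1477, 25029), 5184) = Mul(23552, 5184) = 122093568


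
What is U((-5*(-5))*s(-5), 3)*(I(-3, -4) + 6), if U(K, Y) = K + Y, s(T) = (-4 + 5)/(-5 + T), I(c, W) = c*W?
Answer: 9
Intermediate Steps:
I(c, W) = W*c
s(T) = 1/(-5 + T)
U((-5*(-5))*s(-5), 3)*(I(-3, -4) + 6) = ((-5*(-5))/(-5 - 5) + 3)*(-4*(-3) + 6) = (25/(-10) + 3)*(12 + 6) = (25*(-1/10) + 3)*18 = (-5/2 + 3)*18 = (1/2)*18 = 9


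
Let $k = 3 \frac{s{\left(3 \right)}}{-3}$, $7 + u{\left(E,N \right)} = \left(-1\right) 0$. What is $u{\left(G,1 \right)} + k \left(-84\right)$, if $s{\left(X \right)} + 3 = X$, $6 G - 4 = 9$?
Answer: $-7$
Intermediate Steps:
$G = \frac{13}{6}$ ($G = \frac{2}{3} + \frac{1}{6} \cdot 9 = \frac{2}{3} + \frac{3}{2} = \frac{13}{6} \approx 2.1667$)
$u{\left(E,N \right)} = -7$ ($u{\left(E,N \right)} = -7 - 0 = -7 + 0 = -7$)
$s{\left(X \right)} = -3 + X$
$k = 0$ ($k = 3 \frac{-3 + 3}{-3} = 3 \cdot 0 \left(- \frac{1}{3}\right) = 3 \cdot 0 = 0$)
$u{\left(G,1 \right)} + k \left(-84\right) = -7 + 0 \left(-84\right) = -7 + 0 = -7$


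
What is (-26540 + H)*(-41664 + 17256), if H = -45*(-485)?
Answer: 115083720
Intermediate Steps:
H = 21825
(-26540 + H)*(-41664 + 17256) = (-26540 + 21825)*(-41664 + 17256) = -4715*(-24408) = 115083720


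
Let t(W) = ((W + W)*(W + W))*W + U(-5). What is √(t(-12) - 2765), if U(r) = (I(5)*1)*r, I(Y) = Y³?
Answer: I*√10302 ≈ 101.5*I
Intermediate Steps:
U(r) = 125*r (U(r) = (5³*1)*r = (125*1)*r = 125*r)
t(W) = -625 + 4*W³ (t(W) = ((W + W)*(W + W))*W + 125*(-5) = ((2*W)*(2*W))*W - 625 = (4*W²)*W - 625 = 4*W³ - 625 = -625 + 4*W³)
√(t(-12) - 2765) = √((-625 + 4*(-12)³) - 2765) = √((-625 + 4*(-1728)) - 2765) = √((-625 - 6912) - 2765) = √(-7537 - 2765) = √(-10302) = I*√10302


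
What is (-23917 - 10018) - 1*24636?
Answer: -58571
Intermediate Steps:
(-23917 - 10018) - 1*24636 = -33935 - 24636 = -58571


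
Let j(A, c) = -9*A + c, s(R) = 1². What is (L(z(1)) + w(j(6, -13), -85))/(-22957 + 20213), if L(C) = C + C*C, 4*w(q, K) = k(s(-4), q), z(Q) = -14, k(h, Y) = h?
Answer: -729/10976 ≈ -0.066418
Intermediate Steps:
s(R) = 1
j(A, c) = c - 9*A
w(q, K) = ¼ (w(q, K) = (¼)*1 = ¼)
L(C) = C + C²
(L(z(1)) + w(j(6, -13), -85))/(-22957 + 20213) = (-14*(1 - 14) + ¼)/(-22957 + 20213) = (-14*(-13) + ¼)/(-2744) = (182 + ¼)*(-1/2744) = (729/4)*(-1/2744) = -729/10976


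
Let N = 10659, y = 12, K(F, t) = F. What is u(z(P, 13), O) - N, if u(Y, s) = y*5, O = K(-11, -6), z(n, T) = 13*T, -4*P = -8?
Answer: -10599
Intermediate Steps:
P = 2 (P = -¼*(-8) = 2)
O = -11
u(Y, s) = 60 (u(Y, s) = 12*5 = 60)
u(z(P, 13), O) - N = 60 - 1*10659 = 60 - 10659 = -10599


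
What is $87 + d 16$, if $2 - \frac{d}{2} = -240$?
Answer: $7831$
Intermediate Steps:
$d = 484$ ($d = 4 - -480 = 4 + 480 = 484$)
$87 + d 16 = 87 + 484 \cdot 16 = 87 + 7744 = 7831$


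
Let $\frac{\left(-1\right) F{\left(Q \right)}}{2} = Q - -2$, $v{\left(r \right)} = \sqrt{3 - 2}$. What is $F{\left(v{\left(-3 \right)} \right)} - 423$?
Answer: $-429$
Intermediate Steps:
$v{\left(r \right)} = 1$ ($v{\left(r \right)} = \sqrt{1} = 1$)
$F{\left(Q \right)} = -4 - 2 Q$ ($F{\left(Q \right)} = - 2 \left(Q - -2\right) = - 2 \left(Q + 2\right) = - 2 \left(2 + Q\right) = -4 - 2 Q$)
$F{\left(v{\left(-3 \right)} \right)} - 423 = \left(-4 - 2\right) - 423 = -6 - 423 = -429$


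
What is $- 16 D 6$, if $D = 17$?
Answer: $-1632$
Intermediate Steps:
$- 16 D 6 = \left(-16\right) 17 \cdot 6 = \left(-272\right) 6 = -1632$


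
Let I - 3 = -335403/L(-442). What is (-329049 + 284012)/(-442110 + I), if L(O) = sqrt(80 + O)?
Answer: 800871623462/7874278685883 + 1678393879*I*sqrt(362)/7874278685883 ≈ 0.10171 + 0.0040554*I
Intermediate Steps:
I = 3 + 335403*I*sqrt(362)/362 (I = 3 - 335403/sqrt(80 - 442) = 3 - 335403*(-I*sqrt(362)/362) = 3 - (-335403)*I*sqrt(362)/362 = 3 + 335403*I*sqrt(362)/362 ≈ 3.0 + 17628.0*I)
(-329049 + 284012)/(-442110 + I) = (-329049 + 284012)/(-442110 + (3 + 335403*I*sqrt(362)/362)) = -45037/(-442107 + 335403*I*sqrt(362)/362)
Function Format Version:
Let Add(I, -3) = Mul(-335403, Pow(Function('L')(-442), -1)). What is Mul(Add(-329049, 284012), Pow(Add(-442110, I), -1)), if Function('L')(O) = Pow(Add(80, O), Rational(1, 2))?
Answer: Add(Rational(800871623462, 7874278685883), Mul(Rational(1678393879, 7874278685883), I, Pow(362, Rational(1, 2)))) ≈ Add(0.10171, Mul(0.0040554, I))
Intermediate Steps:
I = Add(3, Mul(Rational(335403, 362), I, Pow(362, Rational(1, 2)))) (I = Add(3, Mul(-335403, Pow(Pow(Add(80, -442), Rational(1, 2)), -1))) = Add(3, Mul(-335403, Pow(Pow(-362, Rational(1, 2)), -1))) = Add(3, Mul(-335403, Pow(Mul(I, Pow(362, Rational(1, 2))), -1))) = Add(3, Mul(-335403, Mul(Rational(-1, 362), I, Pow(362, Rational(1, 2))))) = Add(3, Mul(Rational(335403, 362), I, Pow(362, Rational(1, 2)))) ≈ Add(3.0000, Mul(17628., I)))
Mul(Add(-329049, 284012), Pow(Add(-442110, I), -1)) = Mul(Add(-329049, 284012), Pow(Add(-442110, Add(3, Mul(Rational(335403, 362), I, Pow(362, Rational(1, 2))))), -1)) = Mul(-45037, Pow(Add(-442107, Mul(Rational(335403, 362), I, Pow(362, Rational(1, 2)))), -1))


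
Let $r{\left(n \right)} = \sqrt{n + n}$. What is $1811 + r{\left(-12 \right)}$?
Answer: $1811 + 2 i \sqrt{6} \approx 1811.0 + 4.899 i$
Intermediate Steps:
$r{\left(n \right)} = \sqrt{2} \sqrt{n}$ ($r{\left(n \right)} = \sqrt{2 n} = \sqrt{2} \sqrt{n}$)
$1811 + r{\left(-12 \right)} = 1811 + \sqrt{2} \sqrt{-12} = 1811 + \sqrt{2} \cdot 2 i \sqrt{3} = 1811 + 2 i \sqrt{6}$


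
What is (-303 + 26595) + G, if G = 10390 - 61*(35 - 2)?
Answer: 34669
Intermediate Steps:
G = 8377 (G = 10390 - 61*33 = 10390 - 2013 = 8377)
(-303 + 26595) + G = (-303 + 26595) + 8377 = 26292 + 8377 = 34669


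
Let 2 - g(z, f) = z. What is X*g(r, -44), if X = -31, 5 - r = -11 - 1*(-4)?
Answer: 310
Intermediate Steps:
r = 12 (r = 5 - (-11 - 1*(-4)) = 5 - (-11 + 4) = 5 - 1*(-7) = 5 + 7 = 12)
g(z, f) = 2 - z
X*g(r, -44) = -31*(2 - 1*12) = -31*(2 - 12) = -31*(-10) = 310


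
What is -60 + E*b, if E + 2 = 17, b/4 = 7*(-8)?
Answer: -3420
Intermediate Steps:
b = -224 (b = 4*(7*(-8)) = 4*(-56) = -224)
E = 15 (E = -2 + 17 = 15)
-60 + E*b = -60 + 15*(-224) = -60 - 3360 = -3420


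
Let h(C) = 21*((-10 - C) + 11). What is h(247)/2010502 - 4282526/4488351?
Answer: -4316606954659/4511919331101 ≈ -0.95671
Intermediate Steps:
h(C) = 21 - 21*C (h(C) = 21*(1 - C) = 21 - 21*C)
h(247)/2010502 - 4282526/4488351 = (21 - 21*247)/2010502 - 4282526/4488351 = (21 - 5187)*(1/2010502) - 4282526*1/4488351 = -5166*1/2010502 - 4282526/4488351 = -2583/1005251 - 4282526/4488351 = -4316606954659/4511919331101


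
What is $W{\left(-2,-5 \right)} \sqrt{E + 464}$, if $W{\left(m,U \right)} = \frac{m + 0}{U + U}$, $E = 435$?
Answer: $\frac{\sqrt{899}}{5} \approx 5.9967$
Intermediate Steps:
$W{\left(m,U \right)} = \frac{m}{2 U}$
$W{\left(-2,-5 \right)} \sqrt{E + 464} = \frac{1}{2} \left(-2\right) \frac{1}{-5} \sqrt{435 + 464} = \frac{1}{2} \left(-2\right) \left(- \frac{1}{5}\right) \sqrt{899} = \frac{\sqrt{899}}{5}$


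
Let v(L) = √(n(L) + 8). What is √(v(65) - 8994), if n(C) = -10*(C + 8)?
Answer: √(-8994 + 19*I*√2) ≈ 0.1417 + 94.837*I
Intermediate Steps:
n(C) = -80 - 10*C (n(C) = -10*(8 + C) = -80 - 10*C)
v(L) = √(-72 - 10*L) (v(L) = √((-80 - 10*L) + 8) = √(-72 - 10*L))
√(v(65) - 8994) = √(√(-72 - 10*65) - 8994) = √(√(-72 - 650) - 8994) = √(√(-722) - 8994) = √(19*I*√2 - 8994) = √(-8994 + 19*I*√2)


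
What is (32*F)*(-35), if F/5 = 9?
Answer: -50400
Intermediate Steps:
F = 45 (F = 5*9 = 45)
(32*F)*(-35) = (32*45)*(-35) = 1440*(-35) = -50400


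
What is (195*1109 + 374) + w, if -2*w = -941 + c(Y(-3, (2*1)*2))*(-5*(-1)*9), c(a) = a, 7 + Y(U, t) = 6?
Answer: 217122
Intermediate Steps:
Y(U, t) = -1 (Y(U, t) = -7 + 6 = -1)
w = 493 (w = -(-941 - (-5*(-1))*9)/2 = -(-941 - 5*9)/2 = -(-941 - 1*45)/2 = -(-941 - 45)/2 = -½*(-986) = 493)
(195*1109 + 374) + w = (195*1109 + 374) + 493 = (216255 + 374) + 493 = 216629 + 493 = 217122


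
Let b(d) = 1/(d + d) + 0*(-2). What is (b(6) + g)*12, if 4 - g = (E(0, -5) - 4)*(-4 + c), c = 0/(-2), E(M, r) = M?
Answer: -143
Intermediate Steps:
c = 0 (c = 0*(-½) = 0)
b(d) = 1/(2*d) (b(d) = 1/(2*d) + 0 = 1/(2*d))
g = -12 (g = 4 - (0 - 4)*(-4 + 0) = 4 - (-4)*(-4) = 4 - 1*16 = 4 - 16 = -12)
(b(6) + g)*12 = ((½)/6 - 12)*12 = ((½)*(⅙) - 12)*12 = (1/12 - 12)*12 = -143/12*12 = -143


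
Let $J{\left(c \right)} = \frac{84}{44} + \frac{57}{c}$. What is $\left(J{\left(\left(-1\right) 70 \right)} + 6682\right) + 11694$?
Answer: $\frac{14150363}{770} \approx 18377.0$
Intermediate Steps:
$J{\left(c \right)} = \frac{21}{11} + \frac{57}{c}$ ($J{\left(c \right)} = 84 \cdot \frac{1}{44} + \frac{57}{c} = \frac{21}{11} + \frac{57}{c}$)
$\left(J{\left(\left(-1\right) 70 \right)} + 6682\right) + 11694 = \left(\left(\frac{21}{11} + \frac{57}{\left(-1\right) 70}\right) + 6682\right) + 11694 = \left(\left(\frac{21}{11} + \frac{57}{-70}\right) + 6682\right) + 11694 = \left(\left(\frac{21}{11} + 57 \left(- \frac{1}{70}\right)\right) + 6682\right) + 11694 = \left(\left(\frac{21}{11} - \frac{57}{70}\right) + 6682\right) + 11694 = \left(\frac{843}{770} + 6682\right) + 11694 = \frac{5145983}{770} + 11694 = \frac{14150363}{770}$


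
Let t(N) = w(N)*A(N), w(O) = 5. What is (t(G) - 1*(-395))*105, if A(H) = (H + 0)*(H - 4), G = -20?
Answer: 293475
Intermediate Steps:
A(H) = H*(-4 + H)
t(N) = 5*N*(-4 + N) (t(N) = 5*(N*(-4 + N)) = 5*N*(-4 + N))
(t(G) - 1*(-395))*105 = (5*(-20)*(-4 - 20) - 1*(-395))*105 = (5*(-20)*(-24) + 395)*105 = (2400 + 395)*105 = 2795*105 = 293475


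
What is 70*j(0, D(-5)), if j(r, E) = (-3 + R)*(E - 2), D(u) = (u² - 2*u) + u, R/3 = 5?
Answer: 23520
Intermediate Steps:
R = 15 (R = 3*5 = 15)
D(u) = u² - u
j(r, E) = -24 + 12*E (j(r, E) = (-3 + 15)*(E - 2) = 12*(-2 + E) = -24 + 12*E)
70*j(0, D(-5)) = 70*(-24 + 12*(-5*(-1 - 5))) = 70*(-24 + 12*(-5*(-6))) = 70*(-24 + 12*30) = 70*(-24 + 360) = 70*336 = 23520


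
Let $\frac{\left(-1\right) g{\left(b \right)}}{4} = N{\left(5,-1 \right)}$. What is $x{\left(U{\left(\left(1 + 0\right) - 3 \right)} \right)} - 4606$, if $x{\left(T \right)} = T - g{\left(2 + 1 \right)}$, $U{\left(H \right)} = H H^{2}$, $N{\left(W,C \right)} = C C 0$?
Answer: $-4614$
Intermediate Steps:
$N{\left(W,C \right)} = 0$ ($N{\left(W,C \right)} = C^{2} \cdot 0 = 0$)
$g{\left(b \right)} = 0$ ($g{\left(b \right)} = \left(-4\right) 0 = 0$)
$U{\left(H \right)} = H^{3}$
$x{\left(T \right)} = T$ ($x{\left(T \right)} = T - 0 = T + 0 = T$)
$x{\left(U{\left(\left(1 + 0\right) - 3 \right)} \right)} - 4606 = \left(\left(1 + 0\right) - 3\right)^{3} - 4606 = \left(1 - 3\right)^{3} - 4606 = \left(-2\right)^{3} - 4606 = -8 - 4606 = -4614$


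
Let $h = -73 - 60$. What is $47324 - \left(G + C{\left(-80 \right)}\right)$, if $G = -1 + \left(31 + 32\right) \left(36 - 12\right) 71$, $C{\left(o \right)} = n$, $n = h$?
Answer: $-59894$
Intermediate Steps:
$h = -133$
$n = -133$
$C{\left(o \right)} = -133$
$G = 107351$ ($G = -1 + 63 \cdot 24 \cdot 71 = -1 + 1512 \cdot 71 = -1 + 107352 = 107351$)
$47324 - \left(G + C{\left(-80 \right)}\right) = 47324 - \left(107351 - 133\right) = 47324 - 107218 = -59894$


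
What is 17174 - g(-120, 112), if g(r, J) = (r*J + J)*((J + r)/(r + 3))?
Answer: 2115982/117 ≈ 18085.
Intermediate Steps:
g(r, J) = (J + r)*(J + J*r)/(3 + r) (g(r, J) = (J*r + J)*((J + r)/(3 + r)) = (J + J*r)*((J + r)/(3 + r)) = (J + r)*(J + J*r)/(3 + r))
17174 - g(-120, 112) = 17174 - 112*(112 - 120 + (-120)² + 112*(-120))/(3 - 120) = 17174 - 112*(112 - 120 + 14400 - 13440)/(-117) = 17174 - 112*(-1)*952/117 = 17174 - 1*(-106624/117) = 17174 + 106624/117 = 2115982/117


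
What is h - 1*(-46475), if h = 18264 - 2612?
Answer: 62127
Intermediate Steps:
h = 15652
h - 1*(-46475) = 15652 - 1*(-46475) = 15652 + 46475 = 62127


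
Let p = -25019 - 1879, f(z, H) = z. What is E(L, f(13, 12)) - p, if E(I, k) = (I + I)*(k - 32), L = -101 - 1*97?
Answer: 34422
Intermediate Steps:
L = -198 (L = -101 - 97 = -198)
E(I, k) = 2*I*(-32 + k) (E(I, k) = (2*I)*(-32 + k) = 2*I*(-32 + k))
p = -26898
E(L, f(13, 12)) - p = 2*(-198)*(-32 + 13) - 1*(-26898) = 2*(-198)*(-19) + 26898 = 7524 + 26898 = 34422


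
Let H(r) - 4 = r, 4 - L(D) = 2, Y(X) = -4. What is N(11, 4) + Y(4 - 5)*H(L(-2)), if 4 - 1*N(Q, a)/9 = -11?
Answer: 111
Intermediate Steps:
N(Q, a) = 135 (N(Q, a) = 36 - 9*(-11) = 36 + 99 = 135)
L(D) = 2 (L(D) = 4 - 1*2 = 4 - 2 = 2)
H(r) = 4 + r
N(11, 4) + Y(4 - 5)*H(L(-2)) = 135 - 4*(4 + 2) = 135 - 4*6 = 135 - 24 = 111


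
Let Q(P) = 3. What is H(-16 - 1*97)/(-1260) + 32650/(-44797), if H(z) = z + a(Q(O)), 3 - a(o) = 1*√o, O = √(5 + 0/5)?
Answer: -3621133/5644422 + √3/1260 ≈ -0.64017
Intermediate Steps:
O = √5 (O = √(5 + 0*(⅕)) = √(5 + 0) = √5 ≈ 2.2361)
a(o) = 3 - √o
H(z) = 3 + z - √3 (H(z) = z + (3 - √3) = 3 + z - √3)
H(-16 - 1*97)/(-1260) + 32650/(-44797) = (3 + (-16 - 1*97) - √3)/(-1260) + 32650/(-44797) = (3 + (-16 - 97) - √3)*(-1/1260) + 32650*(-1/44797) = (3 - 113 - √3)*(-1/1260) - 32650/44797 = (-110 - √3)*(-1/1260) - 32650/44797 = (11/126 + √3/1260) - 32650/44797 = -3621133/5644422 + √3/1260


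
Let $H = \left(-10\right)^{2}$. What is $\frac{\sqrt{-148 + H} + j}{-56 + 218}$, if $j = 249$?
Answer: $\frac{83}{54} + \frac{2 i \sqrt{3}}{81} \approx 1.537 + 0.042767 i$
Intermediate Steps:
$H = 100$
$\frac{\sqrt{-148 + H} + j}{-56 + 218} = \frac{\sqrt{-148 + 100} + 249}{-56 + 218} = \frac{\sqrt{-48} + 249}{162} = \left(4 i \sqrt{3} + 249\right) \frac{1}{162} = \left(249 + 4 i \sqrt{3}\right) \frac{1}{162} = \frac{83}{54} + \frac{2 i \sqrt{3}}{81}$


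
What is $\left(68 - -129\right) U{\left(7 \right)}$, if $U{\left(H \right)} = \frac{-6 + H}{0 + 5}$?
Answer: $\frac{197}{5} \approx 39.4$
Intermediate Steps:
$U{\left(H \right)} = - \frac{6}{5} + \frac{H}{5}$ ($U{\left(H \right)} = \frac{-6 + H}{5} = \left(-6 + H\right) \frac{1}{5} = - \frac{6}{5} + \frac{H}{5}$)
$\left(68 - -129\right) U{\left(7 \right)} = \left(68 - -129\right) \left(- \frac{6}{5} + \frac{1}{5} \cdot 7\right) = \left(68 + 129\right) \left(- \frac{6}{5} + \frac{7}{5}\right) = 197 \cdot \frac{1}{5} = \frac{197}{5}$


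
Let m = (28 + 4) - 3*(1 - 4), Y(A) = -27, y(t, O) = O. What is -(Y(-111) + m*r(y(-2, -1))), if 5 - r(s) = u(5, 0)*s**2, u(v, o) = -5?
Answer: -383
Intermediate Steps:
r(s) = 5 + 5*s**2 (r(s) = 5 - (-5)*s**2 = 5 + 5*s**2)
m = 41 (m = 32 - 3*(-3) = 32 + 9 = 41)
-(Y(-111) + m*r(y(-2, -1))) = -(-27 + 41*(5 + 5*(-1)**2)) = -(-27 + 41*(5 + 5*1)) = -(-27 + 41*(5 + 5)) = -(-27 + 41*10) = -(-27 + 410) = -1*383 = -383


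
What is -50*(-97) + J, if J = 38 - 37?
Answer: 4851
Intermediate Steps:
J = 1
-50*(-97) + J = -50*(-97) + 1 = 4850 + 1 = 4851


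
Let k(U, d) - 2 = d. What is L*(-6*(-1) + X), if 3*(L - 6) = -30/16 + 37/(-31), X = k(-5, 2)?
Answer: 18515/372 ≈ 49.771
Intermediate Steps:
k(U, d) = 2 + d
X = 4 (X = 2 + 2 = 4)
L = 3703/744 (L = 6 + (-30/16 + 37/(-31))/3 = 6 + (-30*1/16 + 37*(-1/31))/3 = 6 + (-15/8 - 37/31)/3 = 6 + (⅓)*(-761/248) = 6 - 761/744 = 3703/744 ≈ 4.9771)
L*(-6*(-1) + X) = 3703*(-6*(-1) + 4)/744 = 3703*(6 + 4)/744 = (3703/744)*10 = 18515/372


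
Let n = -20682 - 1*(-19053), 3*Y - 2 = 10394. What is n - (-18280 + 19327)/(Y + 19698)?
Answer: -113202351/69490 ≈ -1629.0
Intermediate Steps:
Y = 10396/3 (Y = ⅔ + (⅓)*10394 = ⅔ + 10394/3 = 10396/3 ≈ 3465.3)
n = -1629 (n = -20682 + 19053 = -1629)
n - (-18280 + 19327)/(Y + 19698) = -1629 - (-18280 + 19327)/(10396/3 + 19698) = -1629 - 1047/69490/3 = -1629 - 1047*3/69490 = -1629 - 1*3141/69490 = -1629 - 3141/69490 = -113202351/69490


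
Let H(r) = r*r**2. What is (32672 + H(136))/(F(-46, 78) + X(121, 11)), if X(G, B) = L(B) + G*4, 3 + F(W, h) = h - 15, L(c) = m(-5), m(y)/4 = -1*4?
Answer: 4826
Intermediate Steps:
m(y) = -16 (m(y) = 4*(-1*4) = 4*(-4) = -16)
L(c) = -16
F(W, h) = -18 + h (F(W, h) = -3 + (h - 15) = -3 + (-15 + h) = -18 + h)
H(r) = r**3
X(G, B) = -16 + 4*G (X(G, B) = -16 + G*4 = -16 + 4*G)
(32672 + H(136))/(F(-46, 78) + X(121, 11)) = (32672 + 136**3)/((-18 + 78) + (-16 + 4*121)) = (32672 + 2515456)/(60 + (-16 + 484)) = 2548128/(60 + 468) = 2548128/528 = 2548128*(1/528) = 4826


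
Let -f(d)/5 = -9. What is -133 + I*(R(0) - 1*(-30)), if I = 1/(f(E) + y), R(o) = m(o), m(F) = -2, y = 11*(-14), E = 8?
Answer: -14525/109 ≈ -133.26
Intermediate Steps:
y = -154
f(d) = 45 (f(d) = -5*(-9) = 45)
R(o) = -2
I = -1/109 (I = 1/(45 - 154) = 1/(-109) = -1/109 ≈ -0.0091743)
-133 + I*(R(0) - 1*(-30)) = -133 - (-2 - 1*(-30))/109 = -133 - (-2 + 30)/109 = -133 - 1/109*28 = -133 - 28/109 = -14525/109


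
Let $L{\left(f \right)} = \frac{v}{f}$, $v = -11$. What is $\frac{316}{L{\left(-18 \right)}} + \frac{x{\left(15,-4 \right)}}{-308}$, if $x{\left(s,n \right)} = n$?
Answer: $\frac{39817}{77} \approx 517.1$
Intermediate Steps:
$L{\left(f \right)} = - \frac{11}{f}$
$\frac{316}{L{\left(-18 \right)}} + \frac{x{\left(15,-4 \right)}}{-308} = \frac{316}{\left(-11\right) \frac{1}{-18}} - \frac{4}{-308} = \frac{316}{\left(-11\right) \left(- \frac{1}{18}\right)} - - \frac{1}{77} = \frac{316}{\frac{11}{18}} + \frac{1}{77} = 316 \cdot \frac{18}{11} + \frac{1}{77} = \frac{5688}{11} + \frac{1}{77} = \frac{39817}{77}$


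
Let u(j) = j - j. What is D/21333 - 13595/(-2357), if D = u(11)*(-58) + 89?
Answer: 290231908/50281881 ≈ 5.7721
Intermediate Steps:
u(j) = 0
D = 89 (D = 0*(-58) + 89 = 0 + 89 = 89)
D/21333 - 13595/(-2357) = 89/21333 - 13595/(-2357) = 89*(1/21333) - 13595*(-1/2357) = 89/21333 + 13595/2357 = 290231908/50281881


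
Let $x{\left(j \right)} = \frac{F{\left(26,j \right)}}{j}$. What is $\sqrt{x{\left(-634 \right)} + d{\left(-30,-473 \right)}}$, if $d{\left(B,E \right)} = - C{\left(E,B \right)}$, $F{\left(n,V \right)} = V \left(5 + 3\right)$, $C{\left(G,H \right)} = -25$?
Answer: $\sqrt{33} \approx 5.7446$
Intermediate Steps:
$F{\left(n,V \right)} = 8 V$ ($F{\left(n,V \right)} = V 8 = 8 V$)
$x{\left(j \right)} = 8$ ($x{\left(j \right)} = \frac{8 j}{j} = 8$)
$d{\left(B,E \right)} = 25$ ($d{\left(B,E \right)} = \left(-1\right) \left(-25\right) = 25$)
$\sqrt{x{\left(-634 \right)} + d{\left(-30,-473 \right)}} = \sqrt{8 + 25} = \sqrt{33}$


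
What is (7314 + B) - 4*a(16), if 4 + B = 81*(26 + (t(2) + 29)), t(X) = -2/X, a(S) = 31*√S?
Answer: 11188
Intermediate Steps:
B = 4370 (B = -4 + 81*(26 + (-2/2 + 29)) = -4 + 81*(26 + (-2*½ + 29)) = -4 + 81*(26 + (-1 + 29)) = -4 + 81*(26 + 28) = -4 + 81*54 = -4 + 4374 = 4370)
(7314 + B) - 4*a(16) = (7314 + 4370) - 124*√16 = 11684 - 124*4 = 11684 - 4*124 = 11684 - 496 = 11188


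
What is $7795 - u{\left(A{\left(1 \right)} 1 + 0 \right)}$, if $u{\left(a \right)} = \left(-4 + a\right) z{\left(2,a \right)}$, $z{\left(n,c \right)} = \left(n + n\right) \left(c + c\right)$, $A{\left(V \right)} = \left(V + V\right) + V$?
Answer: $7819$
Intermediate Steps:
$A{\left(V \right)} = 3 V$ ($A{\left(V \right)} = 2 V + V = 3 V$)
$z{\left(n,c \right)} = 4 c n$ ($z{\left(n,c \right)} = 2 n 2 c = 4 c n$)
$u{\left(a \right)} = 8 a \left(-4 + a\right)$ ($u{\left(a \right)} = \left(-4 + a\right) 4 a 2 = \left(-4 + a\right) 8 a = 8 a \left(-4 + a\right)$)
$7795 - u{\left(A{\left(1 \right)} 1 + 0 \right)} = 7795 - 8 \left(3 \cdot 1 \cdot 1 + 0\right) \left(-4 + \left(3 \cdot 1 \cdot 1 + 0\right)\right) = 7795 - 8 \left(3 \cdot 1 + 0\right) \left(-4 + \left(3 \cdot 1 + 0\right)\right) = 7795 - 8 \left(3 + 0\right) \left(-4 + \left(3 + 0\right)\right) = 7795 - 8 \cdot 3 \left(-4 + 3\right) = 7795 - 8 \cdot 3 \left(-1\right) = 7795 - -24 = 7795 + 24 = 7819$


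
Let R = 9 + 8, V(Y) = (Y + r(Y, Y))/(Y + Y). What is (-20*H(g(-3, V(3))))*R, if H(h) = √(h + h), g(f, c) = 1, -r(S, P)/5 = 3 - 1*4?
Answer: -340*√2 ≈ -480.83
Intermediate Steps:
r(S, P) = 5 (r(S, P) = -5*(3 - 1*4) = -5*(3 - 4) = -5*(-1) = 5)
V(Y) = (5 + Y)/(2*Y) (V(Y) = (Y + 5)/(Y + Y) = (5 + Y)/((2*Y)) = (5 + Y)*(1/(2*Y)) = (5 + Y)/(2*Y))
R = 17
H(h) = √2*√h (H(h) = √(2*h) = √2*√h)
(-20*H(g(-3, V(3))))*R = -20*√2*√1*17 = -20*√2*17 = -340*√2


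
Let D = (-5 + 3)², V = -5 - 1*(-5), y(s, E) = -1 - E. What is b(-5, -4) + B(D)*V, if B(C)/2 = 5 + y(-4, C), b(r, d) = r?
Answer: -5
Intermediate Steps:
V = 0 (V = -5 + 5 = 0)
D = 4 (D = (-2)² = 4)
B(C) = 8 - 2*C (B(C) = 2*(5 + (-1 - C)) = 2*(4 - C) = 8 - 2*C)
b(-5, -4) + B(D)*V = -5 + (8 - 2*4)*0 = -5 + (8 - 8)*0 = -5 + 0*0 = -5 + 0 = -5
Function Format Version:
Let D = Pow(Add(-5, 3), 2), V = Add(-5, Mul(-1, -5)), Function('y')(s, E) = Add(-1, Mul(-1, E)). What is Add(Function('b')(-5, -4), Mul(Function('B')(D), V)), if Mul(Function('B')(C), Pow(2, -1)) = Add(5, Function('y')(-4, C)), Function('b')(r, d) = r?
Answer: -5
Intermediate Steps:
V = 0 (V = Add(-5, 5) = 0)
D = 4 (D = Pow(-2, 2) = 4)
Function('B')(C) = Add(8, Mul(-2, C)) (Function('B')(C) = Mul(2, Add(5, Add(-1, Mul(-1, C)))) = Mul(2, Add(4, Mul(-1, C))) = Add(8, Mul(-2, C)))
Add(Function('b')(-5, -4), Mul(Function('B')(D), V)) = Add(-5, Mul(Add(8, Mul(-2, 4)), 0)) = Add(-5, Mul(Add(8, -8), 0)) = Add(-5, Mul(0, 0)) = Add(-5, 0) = -5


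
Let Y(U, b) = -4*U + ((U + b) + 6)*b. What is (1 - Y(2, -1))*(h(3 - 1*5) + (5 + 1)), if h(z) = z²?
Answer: 160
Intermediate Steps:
Y(U, b) = -4*U + b*(6 + U + b) (Y(U, b) = -4*U + (6 + U + b)*b = -4*U + b*(6 + U + b))
(1 - Y(2, -1))*(h(3 - 1*5) + (5 + 1)) = (1 - ((-1)² - 4*2 + 6*(-1) + 2*(-1)))*((3 - 1*5)² + (5 + 1)) = (1 - (1 - 8 - 6 - 2))*((3 - 5)² + 6) = (1 - 1*(-15))*((-2)² + 6) = (1 + 15)*(4 + 6) = 16*10 = 160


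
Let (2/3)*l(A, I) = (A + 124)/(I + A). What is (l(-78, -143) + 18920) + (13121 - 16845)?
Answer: 3358247/221 ≈ 15196.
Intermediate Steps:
l(A, I) = 3*(124 + A)/(2*(A + I)) (l(A, I) = 3*((A + 124)/(I + A))/2 = 3*((124 + A)/(A + I))/2 = 3*(124 + A)/(2*(A + I)))
(l(-78, -143) + 18920) + (13121 - 16845) = ((186 + (3/2)*(-78))/(-78 - 143) + 18920) + (13121 - 16845) = ((186 - 117)/(-221) + 18920) - 3724 = (-1/221*69 + 18920) - 3724 = (-69/221 + 18920) - 3724 = 4181251/221 - 3724 = 3358247/221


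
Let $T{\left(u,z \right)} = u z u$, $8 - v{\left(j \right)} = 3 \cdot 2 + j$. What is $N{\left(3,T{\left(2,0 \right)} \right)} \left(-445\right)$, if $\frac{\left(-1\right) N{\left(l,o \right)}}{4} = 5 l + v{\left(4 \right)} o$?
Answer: $26700$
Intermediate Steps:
$v{\left(j \right)} = 2 - j$ ($v{\left(j \right)} = 8 - \left(3 \cdot 2 + j\right) = 8 - \left(6 + j\right) = 2 - j$)
$T{\left(u,z \right)} = z u^{2}$
$N{\left(l,o \right)} = - 20 l + 8 o$ ($N{\left(l,o \right)} = - 4 \left(5 l + \left(2 - 4\right) o\right) = - 4 \left(5 l - 2 o\right) = - 4 \left(- 2 o + 5 l\right) = - 20 l + 8 o$)
$N{\left(3,T{\left(2,0 \right)} \right)} \left(-445\right) = \left(\left(-20\right) 3 + 8 \cdot 0 \cdot 2^{2}\right) \left(-445\right) = \left(-60 + 8 \cdot 0 \cdot 4\right) \left(-445\right) = \left(-60 + 8 \cdot 0\right) \left(-445\right) = \left(-60 + 0\right) \left(-445\right) = \left(-60\right) \left(-445\right) = 26700$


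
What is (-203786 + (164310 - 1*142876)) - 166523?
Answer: -348875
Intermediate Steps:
(-203786 + (164310 - 1*142876)) - 166523 = (-203786 + (164310 - 142876)) - 166523 = (-203786 + 21434) - 166523 = -182352 - 166523 = -348875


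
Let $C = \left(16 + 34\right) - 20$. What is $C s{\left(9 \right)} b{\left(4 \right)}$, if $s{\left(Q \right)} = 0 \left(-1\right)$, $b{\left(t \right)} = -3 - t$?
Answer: $0$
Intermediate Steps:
$s{\left(Q \right)} = 0$
$C = 30$ ($C = 50 - 20 = 30$)
$C s{\left(9 \right)} b{\left(4 \right)} = 30 \cdot 0 \left(-3 - 4\right) = 0 \left(-3 - 4\right) = 0 \left(-7\right) = 0$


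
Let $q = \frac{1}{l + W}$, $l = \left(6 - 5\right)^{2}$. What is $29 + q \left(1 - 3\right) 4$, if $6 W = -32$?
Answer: $\frac{401}{13} \approx 30.846$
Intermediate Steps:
$l = 1$ ($l = 1^{2} = 1$)
$W = - \frac{16}{3}$ ($W = \frac{1}{6} \left(-32\right) = - \frac{16}{3} \approx -5.3333$)
$q = - \frac{3}{13}$ ($q = \frac{1}{1 - \frac{16}{3}} = \frac{1}{- \frac{13}{3}} = - \frac{3}{13} \approx -0.23077$)
$29 + q \left(1 - 3\right) 4 = 29 - \frac{3 \left(1 - 3\right) 4}{13} = 29 - \frac{3 \left(\left(-2\right) 4\right)}{13} = 29 - - \frac{24}{13} = 29 + \frac{24}{13} = \frac{401}{13}$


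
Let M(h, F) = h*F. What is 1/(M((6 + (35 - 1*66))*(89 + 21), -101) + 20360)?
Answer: 1/298110 ≈ 3.3545e-6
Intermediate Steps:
M(h, F) = F*h
1/(M((6 + (35 - 1*66))*(89 + 21), -101) + 20360) = 1/(-101*(6 + (35 - 1*66))*(89 + 21) + 20360) = 1/(-101*(6 + (35 - 66))*110 + 20360) = 1/(-101*(6 - 31)*110 + 20360) = 1/(-(-2525)*110 + 20360) = 1/(-101*(-2750) + 20360) = 1/(277750 + 20360) = 1/298110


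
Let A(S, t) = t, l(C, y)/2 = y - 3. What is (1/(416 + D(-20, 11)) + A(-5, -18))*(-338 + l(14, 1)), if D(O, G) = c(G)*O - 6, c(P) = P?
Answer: 30771/5 ≈ 6154.2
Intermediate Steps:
l(C, y) = -6 + 2*y (l(C, y) = 2*(y - 3) = 2*(-3 + y) = -6 + 2*y)
D(O, G) = -6 + G*O (D(O, G) = G*O - 6 = -6 + G*O)
(1/(416 + D(-20, 11)) + A(-5, -18))*(-338 + l(14, 1)) = (1/(416 + (-6 + 11*(-20))) - 18)*(-338 + (-6 + 2*1)) = (1/(416 + (-6 - 220)) - 18)*(-338 + (-6 + 2)) = (1/(416 - 226) - 18)*(-338 - 4) = (1/190 - 18)*(-342) = -3419/190*(-342) = 30771/5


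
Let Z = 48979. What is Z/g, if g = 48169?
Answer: 48979/48169 ≈ 1.0168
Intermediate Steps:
Z/g = 48979/48169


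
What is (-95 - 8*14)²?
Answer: 42849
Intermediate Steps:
(-95 - 8*14)² = (-95 - 112)² = (-207)² = 42849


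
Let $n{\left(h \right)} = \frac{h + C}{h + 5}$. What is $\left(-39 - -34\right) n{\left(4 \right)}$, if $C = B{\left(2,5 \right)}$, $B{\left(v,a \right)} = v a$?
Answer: $- \frac{70}{9} \approx -7.7778$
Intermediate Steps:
$B{\left(v,a \right)} = a v$
$C = 10$ ($C = 5 \cdot 2 = 10$)
$n{\left(h \right)} = \frac{10 + h}{5 + h}$ ($n{\left(h \right)} = \frac{h + 10}{h + 5} = \frac{10 + h}{5 + h}$)
$\left(-39 - -34\right) n{\left(4 \right)} = \left(-39 - -34\right) \frac{10 + 4}{5 + 4} = \left(-39 + 34\right) \frac{1}{9} \cdot 14 = - 5 \cdot \frac{1}{9} \cdot 14 = \left(-5\right) \frac{14}{9} = - \frac{70}{9}$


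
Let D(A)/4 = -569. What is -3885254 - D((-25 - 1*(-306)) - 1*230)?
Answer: -3882978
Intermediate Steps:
D(A) = -2276 (D(A) = 4*(-569) = -2276)
-3885254 - D((-25 - 1*(-306)) - 1*230) = -3885254 - 1*(-2276) = -3885254 + 2276 = -3882978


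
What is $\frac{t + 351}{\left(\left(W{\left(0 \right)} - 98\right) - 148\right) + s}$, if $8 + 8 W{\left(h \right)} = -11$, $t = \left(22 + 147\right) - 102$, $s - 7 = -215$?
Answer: $- \frac{3344}{3651} \approx -0.91591$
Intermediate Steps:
$s = -208$ ($s = 7 - 215 = -208$)
$t = 67$ ($t = 169 - 102 = 67$)
$W{\left(h \right)} = - \frac{19}{8}$ ($W{\left(h \right)} = -1 + \frac{1}{8} \left(-11\right) = -1 - \frac{11}{8} = - \frac{19}{8}$)
$\frac{t + 351}{\left(\left(W{\left(0 \right)} - 98\right) - 148\right) + s} = \frac{67 + 351}{\left(\left(- \frac{19}{8} - 98\right) - 148\right) - 208} = \frac{418}{\left(- \frac{803}{8} - 148\right) - 208} = \frac{418}{- \frac{1987}{8} - 208} = \frac{418}{- \frac{3651}{8}} = 418 \left(- \frac{8}{3651}\right) = - \frac{3344}{3651}$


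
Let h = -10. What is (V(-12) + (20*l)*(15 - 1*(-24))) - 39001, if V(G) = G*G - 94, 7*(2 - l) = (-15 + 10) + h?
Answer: -250037/7 ≈ -35720.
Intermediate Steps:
l = 29/7 (l = 2 - ((-15 + 10) - 10)/7 = 2 - (-5 - 10)/7 = 2 - ⅐*(-15) = 2 + 15/7 = 29/7 ≈ 4.1429)
V(G) = -94 + G² (V(G) = G² - 94 = -94 + G²)
(V(-12) + (20*l)*(15 - 1*(-24))) - 39001 = ((-94 + (-12)²) + (20*(29/7))*(15 - 1*(-24))) - 39001 = ((-94 + 144) + 580*(15 + 24)/7) - 39001 = (50 + (580/7)*39) - 39001 = (50 + 22620/7) - 39001 = 22970/7 - 39001 = -250037/7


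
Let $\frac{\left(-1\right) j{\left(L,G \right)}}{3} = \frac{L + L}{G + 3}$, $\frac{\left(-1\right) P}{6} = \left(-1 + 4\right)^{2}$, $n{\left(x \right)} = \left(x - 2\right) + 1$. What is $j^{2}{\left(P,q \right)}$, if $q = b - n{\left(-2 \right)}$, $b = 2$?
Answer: $\frac{6561}{4} \approx 1640.3$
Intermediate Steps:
$n{\left(x \right)} = -1 + x$ ($n{\left(x \right)} = \left(-2 + x\right) + 1 = -1 + x$)
$P = -54$ ($P = - 6 \left(-1 + 4\right)^{2} = - 6 \cdot 3^{2} = \left(-6\right) 9 = -54$)
$q = 5$ ($q = 2 - \left(-1 - 2\right) = 2 - -3 = 2 + 3 = 5$)
$j{\left(L,G \right)} = - \frac{6 L}{3 + G}$ ($j{\left(L,G \right)} = - 3 \frac{L + L}{G + 3} = - 3 \frac{2 L}{3 + G} = - \frac{6 L}{3 + G}$)
$j^{2}{\left(P,q \right)} = \left(\left(-6\right) \left(-54\right) \frac{1}{3 + 5}\right)^{2} = \left(\left(-6\right) \left(-54\right) \frac{1}{8}\right)^{2} = \left(\frac{81}{2}\right)^{2} = \frac{6561}{4}$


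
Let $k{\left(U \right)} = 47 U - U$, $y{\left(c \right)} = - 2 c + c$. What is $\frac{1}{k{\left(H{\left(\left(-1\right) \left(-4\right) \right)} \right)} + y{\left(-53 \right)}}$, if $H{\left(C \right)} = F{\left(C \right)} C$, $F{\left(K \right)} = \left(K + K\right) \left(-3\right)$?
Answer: $- \frac{1}{4363} \approx -0.0002292$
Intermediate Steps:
$F{\left(K \right)} = - 6 K$ ($F{\left(K \right)} = 2 K \left(-3\right) = - 6 K$)
$H{\left(C \right)} = - 6 C^{2}$ ($H{\left(C \right)} = - 6 C C = - 6 C^{2}$)
$y{\left(c \right)} = - c$
$k{\left(U \right)} = 46 U$
$\frac{1}{k{\left(H{\left(\left(-1\right) \left(-4\right) \right)} \right)} + y{\left(-53 \right)}} = \frac{1}{46 \left(- 6 \left(\left(-1\right) \left(-4\right)\right)^{2}\right) - -53} = \frac{1}{46 \left(- 6 \cdot 4^{2}\right) + 53} = \frac{1}{46 \left(\left(-6\right) 16\right) + 53} = \frac{1}{46 \left(-96\right) + 53} = \frac{1}{-4416 + 53} = \frac{1}{-4363} = - \frac{1}{4363}$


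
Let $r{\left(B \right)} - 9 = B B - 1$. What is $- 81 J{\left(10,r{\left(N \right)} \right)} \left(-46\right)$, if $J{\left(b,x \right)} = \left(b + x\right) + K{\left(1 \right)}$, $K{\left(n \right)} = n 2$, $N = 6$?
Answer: $208656$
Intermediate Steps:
$K{\left(n \right)} = 2 n$
$r{\left(B \right)} = 8 + B^{2}$ ($r{\left(B \right)} = 9 + \left(B B - 1\right) = 9 + \left(B^{2} - 1\right) = 9 + \left(-1 + B^{2}\right) = 8 + B^{2}$)
$J{\left(b,x \right)} = 2 + b + x$ ($J{\left(b,x \right)} = \left(b + x\right) + 2 \cdot 1 = \left(b + x\right) + 2 = 2 + b + x$)
$- 81 J{\left(10,r{\left(N \right)} \right)} \left(-46\right) = - 81 \left(2 + 10 + \left(8 + 6^{2}\right)\right) \left(-46\right) = - 81 \left(2 + 10 + \left(8 + 36\right)\right) \left(-46\right) = - 81 \left(2 + 10 + 44\right) \left(-46\right) = \left(-81\right) 56 \left(-46\right) = \left(-4536\right) \left(-46\right) = 208656$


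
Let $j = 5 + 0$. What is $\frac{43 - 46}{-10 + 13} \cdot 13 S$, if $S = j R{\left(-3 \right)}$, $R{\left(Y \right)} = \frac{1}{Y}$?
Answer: $\frac{65}{3} \approx 21.667$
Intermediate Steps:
$j = 5$
$S = - \frac{5}{3}$ ($S = \frac{5}{-3} = 5 \left(- \frac{1}{3}\right) = - \frac{5}{3} \approx -1.6667$)
$\frac{43 - 46}{-10 + 13} \cdot 13 S = \frac{43 - 46}{-10 + 13} \cdot 13 \left(- \frac{5}{3}\right) = - \frac{3}{3} \cdot 13 \left(- \frac{5}{3}\right) = \left(-3\right) \frac{1}{3} \cdot 13 \left(- \frac{5}{3}\right) = \left(-1\right) 13 \left(- \frac{5}{3}\right) = \left(-13\right) \left(- \frac{5}{3}\right) = \frac{65}{3}$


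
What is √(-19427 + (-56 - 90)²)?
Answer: √1889 ≈ 43.463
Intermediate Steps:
√(-19427 + (-56 - 90)²) = √(-19427 + (-146)²) = √(-19427 + 21316) = √1889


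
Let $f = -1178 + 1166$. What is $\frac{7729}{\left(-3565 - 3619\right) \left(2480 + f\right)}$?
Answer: $- \frac{7729}{17730112} \approx -0.00043593$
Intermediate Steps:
$f = -12$
$\frac{7729}{\left(-3565 - 3619\right) \left(2480 + f\right)} = \frac{7729}{\left(-3565 - 3619\right) \left(2480 - 12\right)} = \frac{7729}{\left(-7184\right) 2468} = \frac{7729}{-17730112} = 7729 \left(- \frac{1}{17730112}\right) = - \frac{7729}{17730112}$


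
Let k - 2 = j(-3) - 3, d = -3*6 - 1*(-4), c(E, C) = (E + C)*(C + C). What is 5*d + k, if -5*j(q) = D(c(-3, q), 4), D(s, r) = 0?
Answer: -71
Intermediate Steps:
c(E, C) = 2*C*(C + E) (c(E, C) = (C + E)*(2*C) = 2*C*(C + E))
j(q) = 0 (j(q) = -1/5*0 = 0)
d = -14 (d = -18 + 4 = -14)
k = -1 (k = 2 + (0 - 3) = 2 - 3 = -1)
5*d + k = 5*(-14) - 1 = -70 - 1 = -71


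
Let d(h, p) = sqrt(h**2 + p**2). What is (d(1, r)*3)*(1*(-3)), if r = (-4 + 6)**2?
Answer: -9*sqrt(17) ≈ -37.108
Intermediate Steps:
r = 4 (r = 2**2 = 4)
(d(1, r)*3)*(1*(-3)) = (sqrt(1**2 + 4**2)*3)*(1*(-3)) = (sqrt(1 + 16)*3)*(-3) = (sqrt(17)*3)*(-3) = (3*sqrt(17))*(-3) = -9*sqrt(17)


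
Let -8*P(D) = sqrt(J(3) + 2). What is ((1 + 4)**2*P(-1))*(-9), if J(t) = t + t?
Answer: 225*sqrt(2)/4 ≈ 79.550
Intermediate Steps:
J(t) = 2*t
P(D) = -sqrt(2)/4 (P(D) = -sqrt(2*3 + 2)/8 = -sqrt(6 + 2)/8 = -sqrt(2)/4)
((1 + 4)**2*P(-1))*(-9) = ((1 + 4)**2*(-sqrt(2)/4))*(-9) = (5**2*(-sqrt(2)/4))*(-9) = (25*(-sqrt(2)/4))*(-9) = -25*sqrt(2)/4*(-9) = 225*sqrt(2)/4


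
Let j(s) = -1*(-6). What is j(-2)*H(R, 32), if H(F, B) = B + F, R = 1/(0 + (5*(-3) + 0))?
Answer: 958/5 ≈ 191.60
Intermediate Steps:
j(s) = 6
R = -1/15 (R = 1/(0 + (-15 + 0)) = 1/(0 - 15) = 1/(-15) = -1/15 ≈ -0.066667)
j(-2)*H(R, 32) = 6*(32 - 1/15) = 6*(479/15) = 958/5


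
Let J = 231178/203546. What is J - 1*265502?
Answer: -27020819457/101773 ≈ -2.6550e+5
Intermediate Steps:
J = 115589/101773 (J = 231178*(1/203546) = 115589/101773 ≈ 1.1358)
J - 1*265502 = 115589/101773 - 1*265502 = 115589/101773 - 265502 = -27020819457/101773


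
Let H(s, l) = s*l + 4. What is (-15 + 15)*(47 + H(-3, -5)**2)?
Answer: 0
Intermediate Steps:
H(s, l) = 4 + l*s (H(s, l) = l*s + 4 = 4 + l*s)
(-15 + 15)*(47 + H(-3, -5)**2) = (-15 + 15)*(47 + (4 - 5*(-3))**2) = 0*(47 + (4 + 15)**2) = 0*(47 + 19**2) = 0*(47 + 361) = 0*408 = 0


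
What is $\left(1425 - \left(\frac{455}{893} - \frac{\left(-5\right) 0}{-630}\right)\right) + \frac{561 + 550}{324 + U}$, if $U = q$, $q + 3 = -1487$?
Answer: $\frac{134749227}{94658} \approx 1423.5$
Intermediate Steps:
$q = -1490$ ($q = -3 - 1487 = -1490$)
$U = -1490$
$\left(1425 - \left(\frac{455}{893} - \frac{\left(-5\right) 0}{-630}\right)\right) + \frac{561 + 550}{324 + U} = \left(1425 - \left(\frac{455}{893} - \frac{\left(-5\right) 0}{-630}\right)\right) + \frac{561 + 550}{324 - 1490} = \left(1425 + \left(\left(-455\right) \frac{1}{893} + 0 \left(- \frac{1}{630}\right)\right)\right) + \frac{1111}{-1166} = \left(1425 + \left(- \frac{455}{893} + 0\right)\right) + 1111 \left(- \frac{1}{1166}\right) = \left(1425 - \frac{455}{893}\right) - \frac{101}{106} = \frac{1272070}{893} - \frac{101}{106} = \frac{134749227}{94658}$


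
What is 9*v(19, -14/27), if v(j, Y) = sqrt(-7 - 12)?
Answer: 9*I*sqrt(19) ≈ 39.23*I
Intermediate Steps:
v(j, Y) = I*sqrt(19) (v(j, Y) = sqrt(-19) = I*sqrt(19))
9*v(19, -14/27) = 9*(I*sqrt(19)) = 9*I*sqrt(19)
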